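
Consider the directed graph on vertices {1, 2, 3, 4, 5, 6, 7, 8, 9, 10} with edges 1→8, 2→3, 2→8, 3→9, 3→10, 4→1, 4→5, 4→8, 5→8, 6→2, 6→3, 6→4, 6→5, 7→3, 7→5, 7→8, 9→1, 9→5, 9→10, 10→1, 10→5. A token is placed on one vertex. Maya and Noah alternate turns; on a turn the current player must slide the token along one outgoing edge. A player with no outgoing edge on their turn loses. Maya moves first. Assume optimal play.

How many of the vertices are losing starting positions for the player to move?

3

Compute win/loss labels from the base case upward. A position with no move is L. Any other position is W if it can reach an L in one move, else L.
Every edge goes from a vertex to one that appears earlier in the order 8, 1, 5, 4, 10, 9, 3, 7, 2, 6, so processing vertices in that order labels each vertex after all of its successors.
8: no outgoing edge → L
1: reaches L-position 8 → W
5: reaches L-position 8 → W
4: reaches L-position 8 → W
10: only reaches 5(W), 1(W), all W → L
9: reaches L-position 10 → W
3: reaches L-position 10 → W
7: reaches L-position 8 → W
2: reaches L-position 8 → W
6: only reaches 2(W), 3(W), 4(W), 5(W), all W → L
The L vertices are 6, 8, 10; that is 3 in all.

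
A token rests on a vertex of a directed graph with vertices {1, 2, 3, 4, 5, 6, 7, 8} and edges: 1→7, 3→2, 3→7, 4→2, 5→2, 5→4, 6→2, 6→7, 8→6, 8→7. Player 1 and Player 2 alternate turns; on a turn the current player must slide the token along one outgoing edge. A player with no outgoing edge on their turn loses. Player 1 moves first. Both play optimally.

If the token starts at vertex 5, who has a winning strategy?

Player 1 wins.

Use the standard recursion: the mover loses at a terminal position; elsewhere, the mover wins exactly when some move hands the opponent an L position.
Every edge goes from a vertex to one that appears earlier in the order 7, 2, 6, 8, 4, 1, 3, 5, so processing vertices in that order labels each vertex after all of its successors.
7: no outgoing edge → L
2: no outgoing edge → L
6: →2(L), so W
8: →7(L), so W
4: →2(L), so W
1: →7(L), so W
3: →2(L), so W
5: →2(L), so W
From 5 Player 1 can move to 2, reaching an L position.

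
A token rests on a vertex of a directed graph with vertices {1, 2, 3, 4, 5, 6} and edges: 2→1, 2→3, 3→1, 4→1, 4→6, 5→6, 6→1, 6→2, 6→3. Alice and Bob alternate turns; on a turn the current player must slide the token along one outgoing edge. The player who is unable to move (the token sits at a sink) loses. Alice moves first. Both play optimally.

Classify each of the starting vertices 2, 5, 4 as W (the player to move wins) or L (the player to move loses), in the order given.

Classify positions by backward induction: terminal positions (no move available) are L. From any other position, the mover wins iff some move reaches an L.
Every edge goes from a vertex to one that appears earlier in the order 1, 3, 2, 6, 5, 4, so processing vertices in that order labels each vertex after all of its successors.
1: no outgoing edge → L
3: can move to 1, which is L ⇒ W
2: can move to 1, which is L ⇒ W
6: can move to 1, which is L ⇒ W
5: the only move is to 6(W), a W ⇒ L
4: can move to 1, which is L ⇒ W

2: W, 5: L, 4: W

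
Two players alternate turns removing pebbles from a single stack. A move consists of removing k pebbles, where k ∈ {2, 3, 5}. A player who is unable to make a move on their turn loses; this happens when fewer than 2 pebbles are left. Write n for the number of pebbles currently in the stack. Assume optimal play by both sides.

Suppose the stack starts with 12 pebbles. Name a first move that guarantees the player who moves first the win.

Work bottom-up. With no move the player to move loses. Otherwise the position is W if at least one move leads to an L position for the opponent, and L if every move leads to a W.
n=0: no move → L
n=1: no move → L
n=2: can move to 0, which is L ⇒ W
n=3: can move to 1, which is L ⇒ W
n=4: can move to 1, which is L ⇒ W
n=5: can move to 0, which is L ⇒ W
n=6: can move to 1, which is L ⇒ W
n=7: moves to 5(W), 4(W), 2(W); every one is W ⇒ L
n=8: moves to 6(W), 5(W), 3(W); every one is W ⇒ L
n=9: can move to 7, which is L ⇒ W
n=10: can move to 8, which is L ⇒ W
n=11: can move to 8, which is L ⇒ W
n=12: can move to 7, which is L ⇒ W
From 12, the L positions reachable in one move are: 7.

Remove 5, leaving 7.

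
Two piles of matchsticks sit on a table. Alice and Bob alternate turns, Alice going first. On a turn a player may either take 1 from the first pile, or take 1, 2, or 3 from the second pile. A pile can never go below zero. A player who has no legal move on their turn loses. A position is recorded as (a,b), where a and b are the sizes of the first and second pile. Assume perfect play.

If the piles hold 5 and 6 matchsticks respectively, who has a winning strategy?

Alice wins.

Positions with no move are L. A position that does have a move is losing for the player to move precisely when every available move leads to a winning position for the opponent. Fill in the labels:
No move ever increases a pile, so every position that can arise here has a ≤ 5 and b ≤ 6; it is enough to label the cells with 0 ≤ a ≤ 5 and 0 ≤ b ≤ 6.
Every move lowers a or b (never raises either), so fill the grid row by row in increasing a, and left to right within a row: each cell's successors are then already labelled.
      b=0  b=1  b=2  b=3  b=4  b=5  b=6
a=0:    L    W    W    W    L    W    W
a=1:    W    L    W    W    W    L    W
a=2:    L    W    W    W    L    W    W
a=3:    W    L    W    W    W    L    W
a=4:    L    W    W    W    L    W    W
a=5:    W    L    W    W    W    L    W
Cells with no legal move (terminal, hence L): (0,0).
The remaining L cells, each justified by listing all of its moves:
(0,4): moves to (0,3)(W), (0,2)(W), (0,1)(W); every one is W ⇒ L
(1,1): moves to (0,1)(W), (1,0)(W); every one is W ⇒ L
(1,5): moves to (0,5)(W), (1,4)(W), (1,3)(W), (1,2)(W); every one is W ⇒ L
(2,0): the only move is to (1,0)(W), a W ⇒ L
(2,4): moves to (1,4)(W), (2,3)(W), (2,2)(W), (2,1)(W); every one is W ⇒ L
(3,1): moves to (2,1)(W), (3,0)(W); every one is W ⇒ L
(3,5): moves to (2,5)(W), (3,4)(W), (3,3)(W), (3,2)(W); every one is W ⇒ L
(4,0): the only move is to (3,0)(W), a W ⇒ L
(4,4): moves to (3,4)(W), (4,3)(W), (4,2)(W), (4,1)(W); every one is W ⇒ L
(5,1): moves to (4,1)(W), (5,0)(W); every one is W ⇒ L
(5,5): moves to (4,5)(W), (5,4)(W), (5,3)(W), (5,2)(W); every one is W ⇒ L
Every other cell has at least one move into one of the L cells above, so it is W.
From (5,6) Alice can move to (5,5), reaching an L position.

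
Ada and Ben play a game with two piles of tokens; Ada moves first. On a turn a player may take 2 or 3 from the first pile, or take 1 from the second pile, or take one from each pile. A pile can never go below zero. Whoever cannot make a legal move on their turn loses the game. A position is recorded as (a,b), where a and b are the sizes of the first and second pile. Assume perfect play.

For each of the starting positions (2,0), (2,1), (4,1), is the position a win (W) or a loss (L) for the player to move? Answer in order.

(2,0): W, (2,1): W, (4,1): L

Positions with no move are L. A position that does have a move is losing for the player to move precisely when every available move leads to a winning position for the opponent. Fill in the labels:
No move ever increases a pile, so every position that can arise here has a ≤ 4 and b ≤ 1; it is enough to label the cells with 0 ≤ a ≤ 4 and 0 ≤ b ≤ 1.
Every move lowers a or b (never raises either), so fill the grid row by row in increasing a, and left to right within a row: each cell's successors are then already labelled.
      b=0  b=1
a=0:    L    W
a=1:    L    W
a=2:    W    W
a=3:    W    L
a=4:    W    L
Cells with no legal move (terminal, hence L): (0,0), (1,0).
The remaining L cells, each justified by listing all of its moves:
(3,1): L (options (1,1)(W), (0,1)(W), (3,0)(W), (2,0)(W) are all W)
(4,1): L (options (2,1)(W), (1,1)(W), (4,0)(W), (3,0)(W) are all W)
Every other cell has at least one move into one of the L cells above, so it is W.
(2,0): the move to (0,0) reaches an L cell, so W
(2,1): the move to (1,0) reaches an L cell, so W
(4,1): one of the L cells justified above, so L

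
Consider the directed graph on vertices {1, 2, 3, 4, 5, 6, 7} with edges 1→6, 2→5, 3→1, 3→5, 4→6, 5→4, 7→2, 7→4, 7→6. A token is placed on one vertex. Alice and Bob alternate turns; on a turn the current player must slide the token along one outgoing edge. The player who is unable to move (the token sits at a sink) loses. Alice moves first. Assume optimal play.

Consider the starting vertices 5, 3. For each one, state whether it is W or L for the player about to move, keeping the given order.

Use the standard recursion: the mover loses at a terminal position; elsewhere, the mover wins exactly when some move hands the opponent an L position.
Every edge goes from a vertex to one that appears earlier in the order 6, 4, 5, 2, 7, 1, 3, so processing vertices in that order labels each vertex after all of its successors.
6: no outgoing edge → L
4: →6(L), so W
5: →4(W) only, which is W, so L
2: →5(L), so W
7: →6(L), so W
1: →6(L), so W
3: →5(L), so W

5: L, 3: W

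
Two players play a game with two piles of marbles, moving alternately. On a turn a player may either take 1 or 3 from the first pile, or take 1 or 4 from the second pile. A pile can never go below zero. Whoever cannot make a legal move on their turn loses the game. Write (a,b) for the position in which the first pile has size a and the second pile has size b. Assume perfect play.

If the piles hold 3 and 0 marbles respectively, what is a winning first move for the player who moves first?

Classify positions by backward induction: terminal positions (no move available) are L. From any other position, the mover wins iff some move reaches an L.
No move ever increases a pile, so every position that can arise here has a ≤ 3 and b ≤ 0; it is enough to label the cells with 0 ≤ a ≤ 3 and 0 ≤ b ≤ 0.
Every move lowers a or b (never raises either), so fill the grid row by row in increasing a, and left to right within a row: each cell's successors are then already labelled.
      b=0
a=0:    L
a=1:    W
a=2:    L
a=3:    W
Cells with no legal move (terminal, hence L): (0,0).
The remaining L cells, each justified by listing all of its moves:
(2,0): →(1,0)(W) only, which is W, so L
Every other cell has at least one move into one of the L cells above, so it is W.
From (3,0), the L positions reachable in one move are: (2,0), (0,0). Any move reaching one of these is winning.

Move to (2,0).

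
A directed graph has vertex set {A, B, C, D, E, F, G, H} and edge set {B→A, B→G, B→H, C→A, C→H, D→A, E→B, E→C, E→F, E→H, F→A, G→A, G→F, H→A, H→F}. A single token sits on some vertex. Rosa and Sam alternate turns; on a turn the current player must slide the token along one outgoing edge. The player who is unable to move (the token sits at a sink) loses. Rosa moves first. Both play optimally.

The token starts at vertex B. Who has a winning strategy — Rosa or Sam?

Classify positions by backward induction: terminal positions (no move available) are L. From any other position, the mover wins iff some move reaches an L.
Every edge goes from a vertex to one that appears earlier in the order A, F, D, G, H, B, C, E, so processing vertices in that order labels each vertex after all of its successors.
A: no outgoing edge → L
F: can move to A, which is L ⇒ W
D: can move to A, which is L ⇒ W
G: can move to A, which is L ⇒ W
H: can move to A, which is L ⇒ W
B: can move to A, which is L ⇒ W
C: can move to A, which is L ⇒ W
E: moves to C(W), B(W), H(W), F(W); every one is W ⇒ L
From B Rosa can move to A, reaching an L position.

Rosa wins.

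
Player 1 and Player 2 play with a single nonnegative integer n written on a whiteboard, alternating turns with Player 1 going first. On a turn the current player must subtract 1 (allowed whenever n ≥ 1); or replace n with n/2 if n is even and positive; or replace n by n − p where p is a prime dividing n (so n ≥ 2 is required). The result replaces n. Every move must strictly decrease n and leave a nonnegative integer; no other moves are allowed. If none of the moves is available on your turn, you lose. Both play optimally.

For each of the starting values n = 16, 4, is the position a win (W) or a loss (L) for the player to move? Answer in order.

16: W, 4: L

Compute win/loss labels from the base case upward. A position with no move is L. Any other position is W if it can reach an L in one move, else L.
n=0: no move → L
n=1: →0(L), so W
n=2: →0(L), so W
n=3: →0(L), so W
n=4: →2(W), 3(W) — all W, so L
n=5: →0(L), so W
n=6: →4(L), so W
n=7: →0(L), so W
n=8: →4(L), so W
n=9: →6(W), 8(W) — all W, so L
n=10: →9(L), so W
n=11: →0(L), so W
n=12: →9(L), so W
n=13: →0(L), so W
n=14: →7(W), 12(W), 13(W) — all W, so L
n=15: →14(L), so W
n=16: →14(L), so W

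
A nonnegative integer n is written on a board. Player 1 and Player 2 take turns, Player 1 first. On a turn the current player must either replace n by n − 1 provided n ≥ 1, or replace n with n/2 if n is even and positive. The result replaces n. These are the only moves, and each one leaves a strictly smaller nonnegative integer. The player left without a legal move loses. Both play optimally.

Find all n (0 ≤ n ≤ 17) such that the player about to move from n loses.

0, 2, 5, 7, 9, 11, 13, 15, 17

Label each position W (a win for the player to move) or L (a loss). A position with no legal move is L; any other position is W exactly when some move reaches an L, and L when every move reaches a W.
n=0: no move → L
n=1: reaches L-position 0 → W
n=2: only reaches 1(W), which is W → L
n=3: reaches L-position 2 → W
n=4: reaches L-position 2 → W
n=5: only reaches 4(W), which is W → L
n=6: reaches L-position 5 → W
n=7: only reaches 6(W), which is W → L
n=8: reaches L-position 7 → W
n=9: only reaches 8(W), which is W → L
n=10: reaches L-position 5 → W
n=11: only reaches 10(W), which is W → L
n=12: reaches L-position 11 → W
n=13: only reaches 12(W), which is W → L
n=14: reaches L-position 7 → W
n=15: only reaches 14(W), which is W → L
n=16: reaches L-position 15 → W
n=17: only reaches 16(W), which is W → L
The losing starting values of n are exactly the entries labelled L in this table (9 of them).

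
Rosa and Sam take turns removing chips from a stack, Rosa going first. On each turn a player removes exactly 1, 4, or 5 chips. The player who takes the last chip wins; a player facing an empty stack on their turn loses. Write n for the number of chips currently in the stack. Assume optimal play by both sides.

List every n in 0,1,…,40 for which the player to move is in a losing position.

0, 2, 8, 10, 16, 18, 24, 26, 32, 34, 40

Compute win/loss labels from the base case upward. A position with no move is L. Any other position is W if it can reach an L in one move, else L.
n=0: no move → L
n=1: reaches L-position 0 → W
n=2: only reaches 1(W), which is W → L
n=3: reaches L-position 2 → W
n=4: reaches L-position 0 → W
n=5: reaches L-position 0 → W
n=6: reaches L-position 2 → W
n=7: reaches L-position 2 → W
n=8: only reaches 7(W), 4(W), 3(W), all W → L
n=9: reaches L-position 8 → W
n=10: only reaches 9(W), 6(W), 5(W), all W → L
n=11: reaches L-position 10 → W
n=12: reaches L-position 8 → W
n=13: reaches L-position 8 → W
n=14: reaches L-position 10 → W
n=15: reaches L-position 10 → W
n=16: only reaches 15(W), 12(W), 11(W), all W → L
n=17: reaches L-position 16 → W
n=18: only reaches 17(W), 14(W), 13(W), all W → L
n=19: reaches L-position 18 → W
n=20: reaches L-position 16 → W
n=21: reaches L-position 16 → W
n=22: reaches L-position 18 → W
n=23: reaches L-position 18 → W
n=24: only reaches 23(W), 20(W), 19(W), all W → L
n=25: reaches L-position 24 → W
n=26: only reaches 25(W), 22(W), 21(W), all W → L
n=27: reaches L-position 26 → W
n=28: reaches L-position 24 → W
n=29: reaches L-position 24 → W
n=30: reaches L-position 26 → W
n=31: reaches L-position 26 → W
n=32: only reaches 31(W), 28(W), 27(W), all W → L
n=33: reaches L-position 32 → W
n=34: only reaches 33(W), 30(W), 29(W), all W → L
n=35: reaches L-position 34 → W
n=36: reaches L-position 32 → W
n=37: reaches L-position 32 → W
n=38: reaches L-position 34 → W
n=39: reaches L-position 34 → W
n=40: only reaches 39(W), 36(W), 35(W), all W → L
The losing starting values of n are exactly the entries labelled L in this table (11 of them).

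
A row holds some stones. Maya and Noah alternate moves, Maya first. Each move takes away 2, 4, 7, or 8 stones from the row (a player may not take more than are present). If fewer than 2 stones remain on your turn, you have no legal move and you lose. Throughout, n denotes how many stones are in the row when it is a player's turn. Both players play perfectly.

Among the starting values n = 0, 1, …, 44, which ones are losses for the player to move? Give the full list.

0, 1, 6, 11, 12, 17, 22, 23, 28, 33, 34, 39, 44

Compute win/loss labels from the base case upward. A position with no move is L. Any other position is W if it can reach an L in one move, else L.
n=0: no move → L
n=1: no move → L
n=2: can move to 0, which is L ⇒ W
n=3: can move to 1, which is L ⇒ W
n=4: can move to 0, which is L ⇒ W
n=5: can move to 1, which is L ⇒ W
n=6: moves to 4(W), 2(W); every one is W ⇒ L
n=7: can move to 0, which is L ⇒ W
n=8: can move to 6, which is L ⇒ W
n=9: can move to 1, which is L ⇒ W
n=10: can move to 6, which is L ⇒ W
n=11: moves to 9(W), 7(W), 4(W), 3(W); every one is W ⇒ L
n=12: moves to 10(W), 8(W), 5(W), 4(W); every one is W ⇒ L
n=13: can move to 11, which is L ⇒ W
n=14: can move to 12, which is L ⇒ W
n=15: can move to 11, which is L ⇒ W
n=16: can move to 12, which is L ⇒ W
n=17: moves to 15(W), 13(W), 10(W), 9(W); every one is W ⇒ L
n=18: can move to 11, which is L ⇒ W
n=19: can move to 17, which is L ⇒ W
n=20: can move to 12, which is L ⇒ W
n=21: can move to 17, which is L ⇒ W
n=22: moves to 20(W), 18(W), 15(W), 14(W); every one is W ⇒ L
n=23: moves to 21(W), 19(W), 16(W), 15(W); every one is W ⇒ L
n=24: can move to 22, which is L ⇒ W
n=25: can move to 23, which is L ⇒ W
n=26: can move to 22, which is L ⇒ W
n=27: can move to 23, which is L ⇒ W
n=28: moves to 26(W), 24(W), 21(W), 20(W); every one is W ⇒ L
n=29: can move to 22, which is L ⇒ W
n=30: can move to 28, which is L ⇒ W
n=31: can move to 23, which is L ⇒ W
n=32: can move to 28, which is L ⇒ W
n=33: moves to 31(W), 29(W), 26(W), 25(W); every one is W ⇒ L
n=34: moves to 32(W), 30(W), 27(W), 26(W); every one is W ⇒ L
n=35: can move to 33, which is L ⇒ W
n=36: can move to 34, which is L ⇒ W
n=37: can move to 33, which is L ⇒ W
n=38: can move to 34, which is L ⇒ W
n=39: moves to 37(W), 35(W), 32(W), 31(W); every one is W ⇒ L
n=40: can move to 33, which is L ⇒ W
n=41: can move to 39, which is L ⇒ W
n=42: can move to 34, which is L ⇒ W
n=43: can move to 39, which is L ⇒ W
n=44: moves to 42(W), 40(W), 37(W), 36(W); every one is W ⇒ L
The losing starting values of n are exactly the entries labelled L in this table (13 of them).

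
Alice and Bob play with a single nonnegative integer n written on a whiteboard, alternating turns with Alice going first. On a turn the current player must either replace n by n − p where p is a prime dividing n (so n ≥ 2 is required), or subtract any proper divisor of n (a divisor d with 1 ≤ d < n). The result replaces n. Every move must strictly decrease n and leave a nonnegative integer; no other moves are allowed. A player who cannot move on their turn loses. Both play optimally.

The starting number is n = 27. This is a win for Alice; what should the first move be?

Work bottom-up. With no move the player to move loses. Otherwise the position is W if at least one move leads to an L position for the opponent, and L if every move leads to a W.
n=0: no move → L
n=1: no move → L
n=2: W (go to 0, an L position)
n=3: W (go to 0, an L position)
n=4: L (options 2(W), 3(W) are all W)
n=5: W (go to 0, an L position)
n=6: W (go to 4, an L position)
n=7: W (go to 0, an L position)
n=8: W (go to 4, an L position)
n=9: L (options 6(W), 8(W) are all W)
n=10: W (go to 9, an L position)
n=11: W (go to 0, an L position)
n=12: W (go to 9, an L position)
n=13: W (go to 0, an L position)
n=14: L (options 7(W), 12(W), 13(W) are all W)
n=15: W (go to 14, an L position)
n=16: W (go to 14, an L position)
n=17: W (go to 0, an L position)
n=18: W (go to 9, an L position)
n=19: W (go to 0, an L position)
n=20: L (options 10(W), 15(W), 16(W), 18(W), 19(W) are all W)
n=21: W (go to 14, an L position)
n=22: W (go to 20, an L position)
n=23: W (go to 0, an L position)
n=24: W (go to 20, an L position)
n=25: W (go to 20, an L position)
n=26: L (options 13(W), 24(W), 25(W) are all W)
n=27: W (go to 26, an L position)
From 27, the L positions reachable in one move are: 26.

Move to 26.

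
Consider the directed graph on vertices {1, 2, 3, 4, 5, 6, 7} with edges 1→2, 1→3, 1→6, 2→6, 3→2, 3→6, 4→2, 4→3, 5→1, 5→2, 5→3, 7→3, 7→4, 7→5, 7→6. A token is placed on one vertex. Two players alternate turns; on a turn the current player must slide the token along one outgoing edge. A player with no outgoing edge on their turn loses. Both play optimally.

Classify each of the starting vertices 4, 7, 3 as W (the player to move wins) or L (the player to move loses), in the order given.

4: L, 7: W, 3: W

Label each position W (a win for the player to move) or L (a loss). A position with no legal move is L; any other position is W exactly when some move reaches an L, and L when every move reaches a W.
Every edge goes from a vertex to one that appears earlier in the order 6, 2, 3, 1, 4, 5, 7, so processing vertices in that order labels each vertex after all of its successors.
6: no outgoing edge → L
2: can move to 6, which is L ⇒ W
3: can move to 6, which is L ⇒ W
1: can move to 6, which is L ⇒ W
4: moves to 3(W), 2(W); every one is W ⇒ L
5: moves to 1(W), 3(W), 2(W); every one is W ⇒ L
7: can move to 5, which is L ⇒ W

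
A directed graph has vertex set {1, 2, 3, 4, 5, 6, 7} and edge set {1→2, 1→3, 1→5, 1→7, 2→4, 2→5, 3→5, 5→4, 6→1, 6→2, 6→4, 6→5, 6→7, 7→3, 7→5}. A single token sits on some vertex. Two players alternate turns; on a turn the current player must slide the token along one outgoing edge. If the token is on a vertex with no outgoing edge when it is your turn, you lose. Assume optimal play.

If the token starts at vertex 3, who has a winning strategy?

The second player wins.

Work bottom-up. With no move the player to move loses. Otherwise the position is W if at least one move leads to an L position for the opponent, and L if every move leads to a W.
Every edge goes from a vertex to one that appears earlier in the order 4, 5, 3, 7, 2, 1, 6, so processing vertices in that order labels each vertex after all of its successors.
4: no outgoing edge → L
5: W (go to 4, an L position)
3: L (sole option 5(W) is W)
7: W (go to 3, an L position)
2: W (go to 4, an L position)
1: W (go to 3, an L position)
6: W (go to 4, an L position)
The starting position 3 is L: whatever the player to move does, the opponent receives a W position.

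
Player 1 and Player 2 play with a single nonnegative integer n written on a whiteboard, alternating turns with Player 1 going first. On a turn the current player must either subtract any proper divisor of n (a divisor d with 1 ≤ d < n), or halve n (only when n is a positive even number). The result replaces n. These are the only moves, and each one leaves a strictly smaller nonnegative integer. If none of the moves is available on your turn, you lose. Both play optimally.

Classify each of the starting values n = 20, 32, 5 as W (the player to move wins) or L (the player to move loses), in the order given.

Label each position W (a win for the player to move) or L (a loss). A position with no legal move is L; any other position is W exactly when some move reaches an L, and L when every move reaches a W.
n=0: no move → L
n=1: no move → L
n=2: reaches L-position 1 → W
n=3: only reaches 2(W), which is W → L
n=4: reaches L-position 3 → W
n=5: only reaches 4(W), which is W → L
n=6: reaches L-position 3 → W
n=7: only reaches 6(W), which is W → L
n=8: reaches L-position 7 → W
n=9: only reaches 6(W), 8(W), all W → L
n=10: reaches L-position 5 → W
n=11: only reaches 10(W), which is W → L
n=12: reaches L-position 9 → W
n=13: only reaches 12(W), which is W → L
n=14: reaches L-position 7 → W
n=15: only reaches 10(W), 12(W), 14(W), all W → L
n=16: reaches L-position 15 → W
n=17: only reaches 16(W), which is W → L
n=18: reaches L-position 9 → W
n=19: only reaches 18(W), which is W → L
n=20: reaches L-position 15 → W
n=21: only reaches 14(W), 18(W), 20(W), all W → L
n=22: reaches L-position 11 → W
n=23: only reaches 22(W), which is W → L
n=24: reaches L-position 21 → W
n=25: only reaches 20(W), 24(W), all W → L
n=26: reaches L-position 13 → W
n=27: only reaches 18(W), 24(W), 26(W), all W → L
n=28: reaches L-position 21 → W
n=29: only reaches 28(W), which is W → L
n=30: reaches L-position 15 → W
n=31: only reaches 30(W), which is W → L
n=32: reaches L-position 31 → W

20: W, 32: W, 5: L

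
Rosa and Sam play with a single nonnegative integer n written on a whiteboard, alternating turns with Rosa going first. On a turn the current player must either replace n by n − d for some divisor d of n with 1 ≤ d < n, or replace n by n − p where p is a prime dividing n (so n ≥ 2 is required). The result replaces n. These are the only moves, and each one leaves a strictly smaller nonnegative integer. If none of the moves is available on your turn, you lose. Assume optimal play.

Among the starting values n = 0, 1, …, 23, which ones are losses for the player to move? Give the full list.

0, 1, 4, 9, 14, 20

Compute win/loss labels from the base case upward. A position with no move is L. Any other position is W if it can reach an L in one move, else L.
n=0: no move → L
n=1: no move → L
n=2: →0(L), so W
n=3: →0(L), so W
n=4: →2(W), 3(W) — all W, so L
n=5: →0(L), so W
n=6: →4(L), so W
n=7: →0(L), so W
n=8: →4(L), so W
n=9: →6(W), 8(W) — all W, so L
n=10: →9(L), so W
n=11: →0(L), so W
n=12: →9(L), so W
n=13: →0(L), so W
n=14: →7(W), 12(W), 13(W) — all W, so L
n=15: →14(L), so W
n=16: →14(L), so W
n=17: →0(L), so W
n=18: →9(L), so W
n=19: →0(L), so W
n=20: →10(W), 15(W), 16(W), 18(W), 19(W) — all W, so L
n=21: →14(L), so W
n=22: →20(L), so W
n=23: →0(L), so W
The losing starting values of n are exactly the entries labelled L in this table (6 of them).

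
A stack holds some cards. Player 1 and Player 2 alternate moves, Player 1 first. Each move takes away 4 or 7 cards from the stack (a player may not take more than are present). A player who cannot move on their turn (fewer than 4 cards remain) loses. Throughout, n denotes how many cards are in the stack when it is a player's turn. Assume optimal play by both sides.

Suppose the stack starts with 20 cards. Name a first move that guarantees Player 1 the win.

Classify positions by backward induction: terminal positions (no move available) are L. From any other position, the mover wins iff some move reaches an L.
n=0: no move → L
n=1: no move → L
n=2: no move → L
n=3: no move → L
n=4: W (go to 0, an L position)
n=5: W (go to 1, an L position)
n=6: W (go to 2, an L position)
n=7: W (go to 3, an L position)
n=8: W (go to 1, an L position)
n=9: W (go to 2, an L position)
n=10: W (go to 3, an L position)
n=11: L (options 7(W), 4(W) are all W)
n=12: L (options 8(W), 5(W) are all W)
n=13: L (options 9(W), 6(W) are all W)
n=14: L (options 10(W), 7(W) are all W)
n=15: W (go to 11, an L position)
n=16: W (go to 12, an L position)
n=17: W (go to 13, an L position)
n=18: W (go to 14, an L position)
n=19: W (go to 12, an L position)
n=20: W (go to 13, an L position)
From 20, the L positions reachable in one move are: 13.

Remove 7, leaving 13.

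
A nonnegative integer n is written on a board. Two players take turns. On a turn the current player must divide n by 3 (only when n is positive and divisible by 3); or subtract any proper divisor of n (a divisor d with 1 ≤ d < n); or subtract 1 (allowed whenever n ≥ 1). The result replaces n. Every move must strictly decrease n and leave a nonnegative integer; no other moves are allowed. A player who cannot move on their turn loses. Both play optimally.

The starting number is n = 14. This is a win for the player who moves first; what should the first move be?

Work bottom-up. With no move the player to move loses. Otherwise the position is W if at least one move leads to an L position for the opponent, and L if every move leads to a W.
n=0: no move → L
n=1: W (go to 0, an L position)
n=2: L (sole option 1(W) is W)
n=3: W (go to 2, an L position)
n=4: W (go to 2, an L position)
n=5: L (sole option 4(W) is W)
n=6: W (go to 2, an L position)
n=7: L (sole option 6(W) is W)
n=8: W (go to 7, an L position)
n=9: L (options 3(W), 6(W), 8(W) are all W)
n=10: W (go to 5, an L position)
n=11: L (sole option 10(W) is W)
n=12: W (go to 9, an L position)
n=13: L (sole option 12(W) is W)
n=14: W (go to 7, an L position)
From 14, the L positions reachable in one move are: 7, 13. Any move reaching one of these is winning.

Move to 7.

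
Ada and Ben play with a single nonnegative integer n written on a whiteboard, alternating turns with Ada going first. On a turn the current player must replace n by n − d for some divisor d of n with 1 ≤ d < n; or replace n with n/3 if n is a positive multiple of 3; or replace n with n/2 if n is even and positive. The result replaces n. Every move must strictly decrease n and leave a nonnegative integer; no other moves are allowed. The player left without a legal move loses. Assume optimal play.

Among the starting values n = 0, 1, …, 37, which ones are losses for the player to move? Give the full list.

0, 1, 4, 7, 9, 11, 13, 15, 17, 19, 23, 25, 28, 31, 36

Positions with no move are L. A position that does have a move is losing for the player to move precisely when every available move leads to a winning position for the opponent. Fill in the labels:
n=0: no move → L
n=1: no move → L
n=2: →1(L), so W
n=3: →1(L), so W
n=4: →2(W), 3(W) — all W, so L
n=5: →4(L), so W
n=6: →4(L), so W
n=7: →6(W) only, which is W, so L
n=8: →4(L), so W
n=9: →3(W), 6(W), 8(W) — all W, so L
n=10: →9(L), so W
n=11: →10(W) only, which is W, so L
n=12: →4(L), so W
n=13: →12(W) only, which is W, so L
n=14: →7(L), so W
n=15: →5(W), 10(W), 12(W), 14(W) — all W, so L
n=16: →15(L), so W
n=17: →16(W) only, which is W, so L
n=18: →9(L), so W
n=19: →18(W) only, which is W, so L
n=20: →15(L), so W
n=21: →7(L), so W
n=22: →11(L), so W
n=23: →22(W) only, which is W, so L
n=24: →23(L), so W
n=25: →20(W), 24(W) — all W, so L
n=26: →13(L), so W
n=27: →9(L), so W
n=28: →14(W), 21(W), 24(W), 26(W), 27(W) — all W, so L
n=29: →28(L), so W
n=30: →15(L), so W
n=31: →30(W) only, which is W, so L
n=32: →28(L), so W
n=33: →11(L), so W
n=34: →17(L), so W
n=35: →28(L), so W
n=36: →12(W), 18(W), 24(W), 27(W), 30(W), 32(W), 33(W), 34(W), 35(W) — all W, so L
n=37: →36(L), so W
The losing starting values of n are exactly the entries labelled L in this table (15 of them).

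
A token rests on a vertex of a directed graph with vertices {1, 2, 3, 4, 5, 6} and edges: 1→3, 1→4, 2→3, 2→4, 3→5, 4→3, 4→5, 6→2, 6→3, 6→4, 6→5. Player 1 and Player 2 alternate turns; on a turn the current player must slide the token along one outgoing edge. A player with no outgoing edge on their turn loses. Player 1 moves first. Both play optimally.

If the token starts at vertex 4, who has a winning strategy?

Player 1 wins.

Build the W/L table. Terminal = L. A non-terminal position is W if it has a move to some L; otherwise it is L.
Every edge goes from a vertex to one that appears earlier in the order 5, 3, 4, 2, 6, 1, so processing vertices in that order labels each vertex after all of its successors.
5: no outgoing edge → L
3: can move to 5, which is L ⇒ W
4: can move to 5, which is L ⇒ W
2: moves to 4(W), 3(W); every one is W ⇒ L
6: can move to 2, which is L ⇒ W
1: moves to 4(W), 3(W); every one is W ⇒ L
From 4 Player 1 can move to 5, reaching an L position.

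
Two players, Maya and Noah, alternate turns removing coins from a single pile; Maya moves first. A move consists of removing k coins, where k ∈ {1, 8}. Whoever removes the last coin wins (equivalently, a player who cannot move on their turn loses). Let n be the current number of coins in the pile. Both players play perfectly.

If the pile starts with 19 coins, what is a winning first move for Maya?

Positions with no move are L. A position that does have a move is losing for the player to move precisely when every available move leads to a winning position for the opponent. Fill in the labels:
n=0: no move → L
n=1: reaches L-position 0 → W
n=2: only reaches 1(W), which is W → L
n=3: reaches L-position 2 → W
n=4: only reaches 3(W), which is W → L
n=5: reaches L-position 4 → W
n=6: only reaches 5(W), which is W → L
n=7: reaches L-position 6 → W
n=8: reaches L-position 0 → W
n=9: only reaches 8(W), 1(W), all W → L
n=10: reaches L-position 9 → W
n=11: only reaches 10(W), 3(W), all W → L
n=12: reaches L-position 11 → W
n=13: only reaches 12(W), 5(W), all W → L
n=14: reaches L-position 13 → W
n=15: only reaches 14(W), 7(W), all W → L
n=16: reaches L-position 15 → W
n=17: reaches L-position 9 → W
n=18: only reaches 17(W), 10(W), all W → L
n=19: reaches L-position 18 → W
From 19, the L positions reachable in one move are: 18, 11. Any move reaching one of these is winning.

Remove 1, leaving 18.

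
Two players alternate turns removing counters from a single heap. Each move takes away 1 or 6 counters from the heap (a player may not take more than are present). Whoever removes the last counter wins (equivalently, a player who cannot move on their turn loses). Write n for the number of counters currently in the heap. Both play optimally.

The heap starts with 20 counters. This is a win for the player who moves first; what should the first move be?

Remove 6, leaving 14.

Compute win/loss labels from the base case upward. A position with no move is L. Any other position is W if it can reach an L in one move, else L.
n=0: no move → L
n=1: W (go to 0, an L position)
n=2: L (sole option 1(W) is W)
n=3: W (go to 2, an L position)
n=4: L (sole option 3(W) is W)
n=5: W (go to 4, an L position)
n=6: W (go to 0, an L position)
n=7: L (options 6(W), 1(W) are all W)
n=8: W (go to 7, an L position)
n=9: L (options 8(W), 3(W) are all W)
n=10: W (go to 9, an L position)
n=11: L (options 10(W), 5(W) are all W)
n=12: W (go to 11, an L position)
n=13: W (go to 7, an L position)
n=14: L (options 13(W), 8(W) are all W)
n=15: W (go to 14, an L position)
n=16: L (options 15(W), 10(W) are all W)
n=17: W (go to 16, an L position)
n=18: L (options 17(W), 12(W) are all W)
n=19: W (go to 18, an L position)
n=20: W (go to 14, an L position)
From 20, the L positions reachable in one move are: 14.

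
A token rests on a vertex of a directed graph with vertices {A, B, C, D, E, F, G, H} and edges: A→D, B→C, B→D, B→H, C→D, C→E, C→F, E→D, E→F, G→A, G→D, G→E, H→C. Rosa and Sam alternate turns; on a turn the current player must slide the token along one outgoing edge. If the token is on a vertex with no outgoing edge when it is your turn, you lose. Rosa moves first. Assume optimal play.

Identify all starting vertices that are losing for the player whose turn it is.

D, F, H

Work bottom-up. With no move the player to move loses. Otherwise the position is W if at least one move leads to an L position for the opponent, and L if every move leads to a W.
Every edge goes from a vertex to one that appears earlier in the order F, D, E, C, A, H, B, G, so processing vertices in that order labels each vertex after all of its successors.
F: no outgoing edge → L
D: no outgoing edge → L
E: W (go to D, an L position)
C: W (go to D, an L position)
A: W (go to D, an L position)
H: L (sole option C(W) is W)
B: W (go to H, an L position)
G: W (go to D, an L position)
Reading off the rows marked L gives the requested list; there are 3 such vertices.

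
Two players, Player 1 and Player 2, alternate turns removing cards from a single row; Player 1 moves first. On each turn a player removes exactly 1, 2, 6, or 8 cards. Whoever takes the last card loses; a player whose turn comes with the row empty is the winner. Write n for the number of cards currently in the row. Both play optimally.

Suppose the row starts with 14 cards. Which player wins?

Player 1 wins.

Work bottom-up. With no move the player to move wins. Otherwise the position is W if at least one move leads to an L position for the opponent, and L if every move leads to a W.
n=0: no move; the opponent has just taken the last card and therefore loses → W
n=1: L (sole option 0(W) is W)
n=2: W (go to 1, an L position)
n=3: W (go to 1, an L position)
n=4: L (options 3(W), 2(W) are all W)
n=5: W (go to 4, an L position)
n=6: W (go to 4, an L position)
n=7: W (go to 1, an L position)
n=8: L (options 7(W), 6(W), 2(W), 0(W) are all W)
n=9: W (go to 8, an L position)
n=10: W (go to 8, an L position)
n=11: L (options 10(W), 9(W), 5(W), 3(W) are all W)
n=12: W (go to 11, an L position)
n=13: W (go to 11, an L position)
n=14: W (go to 8, an L position)
The starting position 14 is W: Player 1 should remove 6, leaving 8, handing over an L position.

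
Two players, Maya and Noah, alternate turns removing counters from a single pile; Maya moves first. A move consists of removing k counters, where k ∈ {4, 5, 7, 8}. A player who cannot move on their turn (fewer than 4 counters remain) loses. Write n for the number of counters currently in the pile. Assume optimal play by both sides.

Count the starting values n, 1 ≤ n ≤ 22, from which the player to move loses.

Label each position W (a win for the player to move) or L (a loss). A position with no legal move is L; any other position is W exactly when some move reaches an L, and L when every move reaches a W.
n=0: no move → L
n=1: no move → L
n=2: no move → L
n=3: no move → L
n=4: reaches L-position 0 → W
n=5: reaches L-position 1 → W
n=6: reaches L-position 2 → W
n=7: reaches L-position 3 → W
n=8: reaches L-position 3 → W
n=9: reaches L-position 2 → W
n=10: reaches L-position 3 → W
n=11: reaches L-position 3 → W
n=12: only reaches 8(W), 7(W), 5(W), 4(W), all W → L
n=13: only reaches 9(W), 8(W), 6(W), 5(W), all W → L
n=14: only reaches 10(W), 9(W), 7(W), 6(W), all W → L
n=15: only reaches 11(W), 10(W), 8(W), 7(W), all W → L
n=16: reaches L-position 12 → W
n=17: reaches L-position 13 → W
n=18: reaches L-position 14 → W
n=19: reaches L-position 15 → W
n=20: reaches L-position 15 → W
n=21: reaches L-position 14 → W
n=22: reaches L-position 15 → W
L entries with 1 ≤ n ≤ 22 (n=0 is outside the asked range and is not counted): n = 1, 2, 3, 12, 13, 14, 15; that makes 7.

7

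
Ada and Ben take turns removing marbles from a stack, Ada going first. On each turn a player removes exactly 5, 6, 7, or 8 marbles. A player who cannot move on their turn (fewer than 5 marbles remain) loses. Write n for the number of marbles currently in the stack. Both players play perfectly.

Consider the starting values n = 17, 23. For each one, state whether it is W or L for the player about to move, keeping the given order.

Work bottom-up. With no move the player to move loses. Otherwise the position is W if at least one move leads to an L position for the opponent, and L if every move leads to a W.
n=0: no move → L
n=1: no move → L
n=2: no move → L
n=3: no move → L
n=4: no move → L
n=5: can move to 0, which is L ⇒ W
n=6: can move to 1, which is L ⇒ W
n=7: can move to 2, which is L ⇒ W
n=8: can move to 3, which is L ⇒ W
n=9: can move to 4, which is L ⇒ W
n=10: can move to 4, which is L ⇒ W
n=11: can move to 4, which is L ⇒ W
n=12: can move to 4, which is L ⇒ W
n=13: moves to 8(W), 7(W), 6(W), 5(W); every one is W ⇒ L
n=14: moves to 9(W), 8(W), 7(W), 6(W); every one is W ⇒ L
n=15: moves to 10(W), 9(W), 8(W), 7(W); every one is W ⇒ L
n=16: moves to 11(W), 10(W), 9(W), 8(W); every one is W ⇒ L
n=17: moves to 12(W), 11(W), 10(W), 9(W); every one is W ⇒ L
n=18: can move to 13, which is L ⇒ W
n=19: can move to 14, which is L ⇒ W
n=20: can move to 15, which is L ⇒ W
n=21: can move to 16, which is L ⇒ W
n=22: can move to 17, which is L ⇒ W
n=23: can move to 17, which is L ⇒ W

17: L, 23: W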